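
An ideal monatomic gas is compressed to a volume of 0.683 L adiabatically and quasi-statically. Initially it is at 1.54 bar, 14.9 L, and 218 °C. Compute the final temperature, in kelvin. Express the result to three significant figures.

T₂ ≈ 3830 K

Adiabatic: T₁V₁^(γ−1) = T₂V₂^(γ−1) ⇒ T₂ = T₁ (V₁/V₂)^(γ−1).
γ = 5/3 for a monatomic ideal gas.
T₁ = 218 °C = 491.1 K.
T₂ = 491.1 × (14.9/0.683)^(2/3) = 3835 K.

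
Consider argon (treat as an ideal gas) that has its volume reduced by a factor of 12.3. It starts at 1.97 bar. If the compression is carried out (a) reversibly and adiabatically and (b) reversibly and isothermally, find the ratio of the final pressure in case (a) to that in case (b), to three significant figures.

For a monatomic ideal gas γ = 5/3.
Isothermal: P_b = P₁(V₁/V₂) = 1.97×12.3.
Adiabatic: P_a = P₁(V₁/V₂)^γ = 1.97×12.3^(5/3).
P_a/P_b = (V₁/V₂)^(γ−1) = 12.3^(2/3) = 5.328.

P_adiabatic / P_isothermal ≈ 5.33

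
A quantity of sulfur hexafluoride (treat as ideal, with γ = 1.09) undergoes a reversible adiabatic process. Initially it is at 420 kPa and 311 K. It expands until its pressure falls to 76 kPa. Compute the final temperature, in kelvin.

T₂ ≈ 270 K

Along an adiabat T P^((1−γ)/γ) is constant, so T₂ = T₁ (P₂/P₁)^((γ−1)/γ).
T₂ = 311 × (76/420)^(0.0826) = 270.1 K.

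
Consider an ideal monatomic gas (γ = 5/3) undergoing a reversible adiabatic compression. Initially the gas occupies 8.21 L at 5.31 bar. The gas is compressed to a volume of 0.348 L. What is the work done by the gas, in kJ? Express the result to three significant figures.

P₂ = P₁(V₁/V₂)^γ = 5.31×(8.21/0.348)^(5/3) = 1030 bar.
For a reversible adiabat, W_by_gas = (P₁V₁ − P₂V₂)/(γ−1).
W_by = (531000×0.00821 − 1.03×10^8×0.000348) / (2/3) = -47250 J.

W ≈ -47.3 kJ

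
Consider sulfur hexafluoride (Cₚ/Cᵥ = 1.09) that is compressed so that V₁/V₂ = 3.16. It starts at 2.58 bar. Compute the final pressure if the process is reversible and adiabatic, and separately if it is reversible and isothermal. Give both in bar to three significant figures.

adiabatic: 9.04 bar; isothermal: 8.15 bar

Isothermal: P₂ = P₁(V₁/V₂) = 2.58×3.16 = 8.153 bar.
Adiabatic: P₂ = P₁(V₁/V₂)^γ = 2.58×3.16^(1.09) = 9.042 bar.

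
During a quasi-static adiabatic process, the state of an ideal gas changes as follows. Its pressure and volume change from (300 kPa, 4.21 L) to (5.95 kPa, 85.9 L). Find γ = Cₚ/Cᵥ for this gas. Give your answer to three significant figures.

γ ≈ 1.30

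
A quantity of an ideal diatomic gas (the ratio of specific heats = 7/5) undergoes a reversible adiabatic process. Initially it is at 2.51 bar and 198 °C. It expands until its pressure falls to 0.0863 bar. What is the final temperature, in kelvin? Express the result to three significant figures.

Along an adiabat T P^((1−γ)/γ) is constant, so T₂ = T₁ (P₂/P₁)^((γ−1)/γ).
T₁ = 198 °C = 471.1 K.
T₂ = 471.1 × (0.0863/2.51)^(2/7) = 179.9 K.

T₂ ≈ 180 K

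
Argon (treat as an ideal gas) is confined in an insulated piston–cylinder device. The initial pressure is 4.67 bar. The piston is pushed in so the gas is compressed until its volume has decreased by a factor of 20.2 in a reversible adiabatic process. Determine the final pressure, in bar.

Since PV^γ is constant along a reversible adiabat, P₂ = P₁ (V₁/V₂)^γ.
For a monatomic ideal gas γ = 5/3.
P₂ = 4.67 × 20.2^(5/3) = 699.7 bar.

P₂ ≈ 700 bar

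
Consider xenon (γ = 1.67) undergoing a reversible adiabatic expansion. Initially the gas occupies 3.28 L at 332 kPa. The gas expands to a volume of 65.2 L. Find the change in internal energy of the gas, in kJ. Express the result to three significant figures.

P₂ = P₁(V₁/V₂)^γ = 332×(3.28/65.2)^(1.67) = 2.253 kPa.
For a reversible adiabat, W_by_gas = (P₁V₁ − P₂V₂)/(γ−1).
W_by = (332000×0.00328 − 2253×0.0652) / (0.67) = 1406 J.
Q = 0 ⇒ ΔU = −W_by = -1406 J.

ΔU ≈ -1.41 kJ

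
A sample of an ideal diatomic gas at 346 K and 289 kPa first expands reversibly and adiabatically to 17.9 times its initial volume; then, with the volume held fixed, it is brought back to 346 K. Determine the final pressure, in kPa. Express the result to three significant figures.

P₃ ≈ 16.1 kPa

For a diatomic ideal gas γ = 7/5.
Adiabatic step (PV^γ = const): P₂ = 289×(1/17.9)^(7/5) = 5.092 kPa; T₂ = 346×(1/17.9)^(2/5) = 109.1 K.
Isochoric: P₃ = P₂(T₃/T₂) = 5.092 × (346/109.1) = 16.15 kPa.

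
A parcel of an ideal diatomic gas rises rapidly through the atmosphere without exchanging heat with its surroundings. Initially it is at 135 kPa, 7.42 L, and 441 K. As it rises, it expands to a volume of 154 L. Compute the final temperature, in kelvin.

T₂ ≈ 131 K

For a reversible adiabat TV^(γ−1) is constant, so T₂ = T₁ (V₁/V₂)^(γ−1).
γ = 7/5 for a diatomic ideal gas.
T₂ = 441 × (7.42/154)^(2/5) = 131.1 K.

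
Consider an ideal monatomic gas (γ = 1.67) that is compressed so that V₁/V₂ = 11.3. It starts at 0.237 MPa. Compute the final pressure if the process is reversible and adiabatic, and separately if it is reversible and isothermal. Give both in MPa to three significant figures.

adiabatic: 13.6 MPa; isothermal: 2.68 MPa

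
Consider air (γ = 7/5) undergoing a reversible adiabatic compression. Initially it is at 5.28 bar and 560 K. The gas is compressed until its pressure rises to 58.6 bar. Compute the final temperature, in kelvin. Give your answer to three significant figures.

Adiabatic: T₂/T₁ = (P₂/P₁)^((γ−1)/γ).
T₂ = 560 × (58.6/5.28)^(2/7) = 1114 K.

T₂ ≈ 1110 K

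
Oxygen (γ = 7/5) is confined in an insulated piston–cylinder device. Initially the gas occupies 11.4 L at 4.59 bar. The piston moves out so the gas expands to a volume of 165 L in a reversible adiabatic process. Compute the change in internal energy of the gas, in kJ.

ΔU ≈ -8.59 kJ

P₂ = P₁(V₁/V₂)^γ = 4.59×(11.4/165)^(7/5) = 0.1089 bar.
For a reversible adiabat, W_by_gas = (P₁V₁ − P₂V₂)/(γ−1).
W_by = (459000×0.0114 − 10890×0.165) / (2/5) = 8590 J.
Q = 0 ⇒ ΔU = −W_by = -8590 J.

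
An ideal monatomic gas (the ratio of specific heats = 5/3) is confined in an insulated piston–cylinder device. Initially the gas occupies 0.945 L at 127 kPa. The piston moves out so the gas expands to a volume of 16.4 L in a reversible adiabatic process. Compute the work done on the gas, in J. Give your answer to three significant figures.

W ≈ -153 J

P₂ = P₁(V₁/V₂)^γ = 127×(0.945/16.4)^(5/3) = 1.092 kPa.
For a reversible adiabat, W_by_gas = (P₁V₁ − P₂V₂)/(γ−1).
W_by = (127000×0.000945 − 1092×0.0164) / (2/3) = 153.2 J.
W_on_gas = −W_by = -153.2 J.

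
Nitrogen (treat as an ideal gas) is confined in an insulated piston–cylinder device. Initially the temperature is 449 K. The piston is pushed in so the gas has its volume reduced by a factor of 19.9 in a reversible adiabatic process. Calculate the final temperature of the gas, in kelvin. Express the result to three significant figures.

For a reversible adiabat TV^(γ−1) is constant, so T₂ = T₁ (V₁/V₂)^(γ−1).
For a diatomic ideal gas γ = 7/5, so γ−1 = 2/5.
T₂ = 449 × 19.9^(2/5) = 1485 K.

T₂ ≈ 1490 K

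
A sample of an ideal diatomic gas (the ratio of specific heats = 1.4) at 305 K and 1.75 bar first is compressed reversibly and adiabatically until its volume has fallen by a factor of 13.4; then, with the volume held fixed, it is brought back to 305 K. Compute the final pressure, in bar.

P₃ ≈ 23.4 bar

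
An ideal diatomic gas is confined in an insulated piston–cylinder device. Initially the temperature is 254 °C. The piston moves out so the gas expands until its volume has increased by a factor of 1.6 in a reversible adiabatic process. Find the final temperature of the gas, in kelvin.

T₂ ≈ 437 K

For a reversible adiabat TV^(γ−1) is constant, so T₂ = T₁ (V₁/V₂)^(γ−1).
For a diatomic ideal gas γ = 7/5, so γ−1 = 2/5.
T₁ = 254 °C = 527.1 K.
T₂ = 527.1 × (1/1.6)^(2/5) = 436.8 K.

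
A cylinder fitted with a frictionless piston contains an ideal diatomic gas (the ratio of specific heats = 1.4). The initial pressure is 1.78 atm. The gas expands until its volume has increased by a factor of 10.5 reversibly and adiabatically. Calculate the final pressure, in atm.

P₂ ≈ 0.0662 atm

Adiabatic: P₁V₁^γ = P₂V₂^γ ⇒ P₂ = P₁ (V₁/V₂)^γ.
P₂ = 1.78 × (1/10.5)^(1.4) = 0.06618 atm.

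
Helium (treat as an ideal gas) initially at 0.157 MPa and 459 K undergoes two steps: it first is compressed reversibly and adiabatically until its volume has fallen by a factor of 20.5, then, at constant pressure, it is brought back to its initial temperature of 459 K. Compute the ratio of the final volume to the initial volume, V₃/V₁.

V₃/V₁ ≈ 0.00651

For a monatomic ideal gas γ = 5/3.
Adiabatic step: V₂/V₁ = 0.04878; T₂ = T₁·20.5^(2/3) = 3438 K.
Isobaric step: V₃/V₂ = T₃/T₂ = 459/3438.
V₃/V₁ = (V₂/V₁)(V₃/V₂) = 0.04878 × (459/3438) = 0.006512.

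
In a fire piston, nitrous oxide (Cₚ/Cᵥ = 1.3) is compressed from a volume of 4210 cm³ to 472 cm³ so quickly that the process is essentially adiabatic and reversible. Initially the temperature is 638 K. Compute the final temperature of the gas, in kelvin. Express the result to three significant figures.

T₂ ≈ 1230 K

Adiabatic: T₁V₁^(γ−1) = T₂V₂^(γ−1) ⇒ T₂ = T₁ (V₁/V₂)^(γ−1).
T₂ = 638 × (4210/472)^(0.3) = 1230 K.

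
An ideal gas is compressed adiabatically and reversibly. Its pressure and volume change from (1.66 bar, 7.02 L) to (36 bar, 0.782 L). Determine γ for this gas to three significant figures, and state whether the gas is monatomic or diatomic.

PV^γ = const ⇒ γ = ln(P₂/P₁) / ln(V₁/V₂).
γ = ln(36/1.66) / ln(7.02/0.782) = 1.402.
γ ≈ 1.40 is close to 7/5, so the gas is diatomic.

γ ≈ 1.40; diatomic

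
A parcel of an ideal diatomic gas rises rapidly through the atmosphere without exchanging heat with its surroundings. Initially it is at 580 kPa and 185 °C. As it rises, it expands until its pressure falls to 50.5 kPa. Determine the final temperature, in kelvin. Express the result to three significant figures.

T₂ ≈ 228 K

Adiabatic: T₂/T₁ = (P₂/P₁)^((γ−1)/γ).
For a diatomic ideal gas γ = 7/5, so (γ−1)/γ = 2/7.
T₁ = 185 °C = 458.1 K.
T₂ = 458.1 × (50.5/580)^(2/7) = 228.1 K.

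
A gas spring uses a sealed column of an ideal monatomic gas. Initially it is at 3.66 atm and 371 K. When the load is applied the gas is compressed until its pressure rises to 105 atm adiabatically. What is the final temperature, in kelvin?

T₂ ≈ 1420 K

Adiabatic: T₂/T₁ = (P₂/P₁)^((γ−1)/γ).
For a monatomic ideal gas γ = 5/3, so (γ−1)/γ = 2/5.
T₂ = 371 × (105/3.66)^(2/5) = 1421 K.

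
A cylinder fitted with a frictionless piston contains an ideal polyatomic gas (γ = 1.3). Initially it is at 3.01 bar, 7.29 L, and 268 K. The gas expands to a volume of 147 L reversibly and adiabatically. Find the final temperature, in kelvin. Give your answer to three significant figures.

T₂ ≈ 109 K

Adiabatic: T₁V₁^(γ−1) = T₂V₂^(γ−1) ⇒ T₂ = T₁ (V₁/V₂)^(γ−1).
T₂ = 268 × (7.29/147)^(0.3) = 108.8 K.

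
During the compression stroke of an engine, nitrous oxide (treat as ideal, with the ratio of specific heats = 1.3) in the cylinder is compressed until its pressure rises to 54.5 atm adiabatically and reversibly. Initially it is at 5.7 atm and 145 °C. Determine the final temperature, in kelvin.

Along an adiabat T P^((1−γ)/γ) is constant, so T₂ = T₁ (P₂/P₁)^((γ−1)/γ).
T₁ = 145 °C = 418.1 K.
T₂ = 418.1 × (54.5/5.7)^(0.231) = 704.1 K.

T₂ ≈ 704 K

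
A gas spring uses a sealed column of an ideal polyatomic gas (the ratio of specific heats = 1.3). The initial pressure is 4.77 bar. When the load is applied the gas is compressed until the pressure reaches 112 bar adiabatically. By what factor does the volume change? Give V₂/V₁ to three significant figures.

V₂/V₁ ≈ 0.0882

From PV^γ = const, V₂/V₁ = (P₁/P₂)^(1/γ).
V₂/V₁ = (4.77/112)^(0.769) = 0.08823.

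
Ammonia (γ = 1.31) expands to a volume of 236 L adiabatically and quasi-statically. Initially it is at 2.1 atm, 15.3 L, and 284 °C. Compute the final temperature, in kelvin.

For a reversible adiabat TV^(γ−1) is constant, so T₂ = T₁ (V₁/V₂)^(γ−1).
T₁ = 284 °C = 557.1 K.
T₂ = 557.1 × (15.3/236)^(0.31) = 238.6 K.

T₂ ≈ 239 K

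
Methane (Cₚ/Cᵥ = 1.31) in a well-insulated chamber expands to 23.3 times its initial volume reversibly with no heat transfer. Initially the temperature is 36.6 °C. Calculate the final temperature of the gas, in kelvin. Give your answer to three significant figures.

Adiabatic: T₁V₁^(γ−1) = T₂V₂^(γ−1) ⇒ T₂ = T₁ (V₁/V₂)^(γ−1).
T₁ = 36.6 °C = 309.8 K.
T₂ = 309.8 × (1/23.3)^(0.31) = 116.7 K.

T₂ ≈ 117 K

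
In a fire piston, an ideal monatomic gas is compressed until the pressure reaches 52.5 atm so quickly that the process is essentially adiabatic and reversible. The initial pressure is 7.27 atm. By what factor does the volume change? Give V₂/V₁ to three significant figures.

V₂/V₁ ≈ 0.305

From PV^γ = const, V₂/V₁ = (P₁/P₂)^(1/γ).
For a monatomic ideal gas γ = 5/3.
V₂/V₁ = (7.27/52.5)^(3/5) = 0.3054.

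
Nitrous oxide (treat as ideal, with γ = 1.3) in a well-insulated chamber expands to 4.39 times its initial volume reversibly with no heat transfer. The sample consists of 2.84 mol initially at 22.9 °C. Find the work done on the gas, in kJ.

W ≈ -8.35 kJ

For a reversible adiabat TV^(γ−1) is constant, so T₂ = T₁ (V₁/V₂)^(γ−1).
T₁ = 22.9 °C = 296 K.
T₂ = 296 × (1/4.39)^(0.3) = 189.9 K.
Q = 0, so ΔU = W_on_gas = nCᵥΔT with Cᵥ = R/(γ−1) = 27.71 J/(mol·K).
ΔU = 2.84 × 27.71 × (189.9 − 296) = -8351 J.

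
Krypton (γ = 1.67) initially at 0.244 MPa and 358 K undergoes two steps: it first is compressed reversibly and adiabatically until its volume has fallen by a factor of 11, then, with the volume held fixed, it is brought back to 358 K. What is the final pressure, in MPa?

P₃ ≈ 2.68 MPa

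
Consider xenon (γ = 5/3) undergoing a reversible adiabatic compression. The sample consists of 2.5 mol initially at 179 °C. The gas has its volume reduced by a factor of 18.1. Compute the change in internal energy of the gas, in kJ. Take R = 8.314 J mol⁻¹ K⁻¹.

For a reversible adiabat TV^(γ−1) is constant, so T₂ = T₁ (V₁/V₂)^(γ−1).
T₁ = 179 °C = 452.1 K.
T₂ = 452.1 × 18.1^(2/3) = 3117 K.
Q = 0, so ΔU = W_on_gas = nCᵥΔT with Cᵥ = R/(γ−1) = 12.47 J/(mol·K).
ΔU = 2.5 × 12.47 × (3117 − 452.1) = 83080 J.

ΔU ≈ 83.1 kJ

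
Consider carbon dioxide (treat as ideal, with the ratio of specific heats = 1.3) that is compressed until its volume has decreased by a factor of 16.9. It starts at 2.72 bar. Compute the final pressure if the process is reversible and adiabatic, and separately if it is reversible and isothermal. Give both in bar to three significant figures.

adiabatic: 107 bar; isothermal: 46.0 bar

Isothermal: P₂ = P₁(V₁/V₂) = 2.72×16.9 = 45.97 bar.
Adiabatic: P₂ = P₁(V₁/V₂)^γ = 2.72×16.9^(1.3) = 107.4 bar.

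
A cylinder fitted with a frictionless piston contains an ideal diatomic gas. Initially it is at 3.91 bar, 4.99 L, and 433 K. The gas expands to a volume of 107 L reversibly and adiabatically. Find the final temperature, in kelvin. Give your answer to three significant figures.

Adiabatic: T₁V₁^(γ−1) = T₂V₂^(γ−1) ⇒ T₂ = T₁ (V₁/V₂)^(γ−1).
γ = 7/5 for a diatomic ideal gas.
T₂ = 433 × (4.99/107)^(2/5) = 127 K.

T₂ ≈ 127 K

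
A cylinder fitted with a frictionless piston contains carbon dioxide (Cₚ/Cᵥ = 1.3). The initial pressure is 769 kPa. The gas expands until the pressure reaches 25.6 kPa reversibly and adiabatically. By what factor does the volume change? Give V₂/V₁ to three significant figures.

V₂/V₁ ≈ 13.7

From PV^γ = const, V₂/V₁ = (P₁/P₂)^(1/γ).
V₂/V₁ = (769/25.6)^(0.769) = 13.7.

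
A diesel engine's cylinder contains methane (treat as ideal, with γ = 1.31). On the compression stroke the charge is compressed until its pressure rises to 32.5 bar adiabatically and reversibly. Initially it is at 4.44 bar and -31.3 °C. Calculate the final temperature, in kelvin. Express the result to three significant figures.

Along an adiabat T P^((1−γ)/γ) is constant, so T₂ = T₁ (P₂/P₁)^((γ−1)/γ).
T₁ = -31.3 °C = 241.8 K.
T₂ = 241.8 × (32.5/4.44)^(0.237) = 387.4 K.

T₂ ≈ 387 K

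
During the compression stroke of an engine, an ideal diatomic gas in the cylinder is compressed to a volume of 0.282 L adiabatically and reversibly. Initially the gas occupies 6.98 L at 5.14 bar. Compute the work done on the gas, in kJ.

γ = 7/5 for a diatomic ideal gas.
P₂ = P₁(V₁/V₂)^γ = 5.14×(6.98/0.282)^(7/5) = 459.2 bar.
For a reversible adiabat, W_by_gas = (P₁V₁ − P₂V₂)/(γ−1).
W_by = (514000×0.00698 − 4.592×10^7×0.000282) / (2/5) = -23410 J.
W_on_gas = −W_by = 23410 J.

W ≈ 23.4 kJ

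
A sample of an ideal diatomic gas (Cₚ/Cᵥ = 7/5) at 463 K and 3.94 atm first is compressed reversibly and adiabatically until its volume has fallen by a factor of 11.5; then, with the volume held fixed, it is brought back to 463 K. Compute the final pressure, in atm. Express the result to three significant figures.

P₃ ≈ 45.3 atm

Adiabatic step (PV^γ = const): P₂ = 3.94×11.5^(7/5) = 120.4 atm; T₂ = 463×11.5^(2/5) = 1230 K.
Isochoric: P₃ = P₂(T₃/T₂) = 120.4 × (463/1230) = 45.31 atm.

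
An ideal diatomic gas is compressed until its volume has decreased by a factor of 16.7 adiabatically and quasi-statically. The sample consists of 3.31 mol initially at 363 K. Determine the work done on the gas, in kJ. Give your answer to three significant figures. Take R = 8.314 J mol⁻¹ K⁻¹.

W ≈ 52.0 kJ

Adiabatic: T₁V₁^(γ−1) = T₂V₂^(γ−1) ⇒ T₂ = T₁ (V₁/V₂)^(γ−1).
γ = 7/5 for a diatomic ideal gas, so γ−1 = 2/5.
T₂ = 363 × 16.7^(2/5) = 1119 K.
Q = 0, so ΔU = W_on_gas = nCᵥΔT with Cᵥ = R/(γ−1) = 20.79 J/(mol·K).
ΔU = 3.31 × 20.79 × (1119 − 363) = 52040 J.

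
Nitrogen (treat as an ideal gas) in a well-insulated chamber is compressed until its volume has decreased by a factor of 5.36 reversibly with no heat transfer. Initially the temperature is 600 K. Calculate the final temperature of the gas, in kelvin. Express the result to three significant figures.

Adiabatic: T₁V₁^(γ−1) = T₂V₂^(γ−1) ⇒ T₂ = T₁ (V₁/V₂)^(γ−1).
For a diatomic ideal gas γ = 7/5, so γ−1 = 2/5.
T₂ = 600 × 5.36^(2/5) = 1174 K.

T₂ ≈ 1170 K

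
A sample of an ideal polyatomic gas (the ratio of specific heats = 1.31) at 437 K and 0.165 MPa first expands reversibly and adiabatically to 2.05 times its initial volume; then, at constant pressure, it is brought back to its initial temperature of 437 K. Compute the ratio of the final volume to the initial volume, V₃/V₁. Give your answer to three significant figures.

V₃/V₁ ≈ 2.56

Adiabatic step: V₂/V₁ = 2.05; T₂ = T₁·(1/2.05)^(0.31) = 349.8 K.
Isobaric step: V₃/V₂ = T₃/T₂ = 437/349.8.
V₃/V₁ = (V₂/V₁)(V₃/V₂) = 2.05 × (437/349.8) = 2.561.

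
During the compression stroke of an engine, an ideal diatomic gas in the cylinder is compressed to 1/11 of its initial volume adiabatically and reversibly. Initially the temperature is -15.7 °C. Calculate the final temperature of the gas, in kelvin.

T₂ ≈ 672 K

Adiabatic: T₁V₁^(γ−1) = T₂V₂^(γ−1) ⇒ T₂ = T₁ (V₁/V₂)^(γ−1).
For a diatomic ideal gas γ = 7/5, so γ−1 = 2/5.
T₁ = -15.7 °C = 257.4 K.
T₂ = 257.4 × 11^(2/5) = 671.8 K.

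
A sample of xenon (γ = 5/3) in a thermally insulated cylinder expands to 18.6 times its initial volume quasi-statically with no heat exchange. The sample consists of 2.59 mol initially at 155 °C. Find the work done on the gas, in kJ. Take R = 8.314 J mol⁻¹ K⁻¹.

Adiabatic: T₁V₁^(γ−1) = T₂V₂^(γ−1) ⇒ T₂ = T₁ (V₁/V₂)^(γ−1).
T₁ = 155 °C = 428.1 K.
T₂ = 428.1 × (1/18.6)^(2/3) = 60.99 K.
Q = 0, so ΔU = W_on_gas = nCᵥΔT with Cᵥ = R/(γ−1) = 12.47 J/(mol·K).
ΔU = 2.59 × 12.47 × (60.99 − 428.1) = -11860 J.

W ≈ -11.9 kJ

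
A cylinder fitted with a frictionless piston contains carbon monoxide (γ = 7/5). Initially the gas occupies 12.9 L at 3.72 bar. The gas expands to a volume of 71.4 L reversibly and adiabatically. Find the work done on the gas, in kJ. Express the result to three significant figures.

P₂ = P₁(V₁/V₂)^γ = 3.72×(12.9/71.4)^(7/5) = 0.339 bar.
For a reversible adiabat, W_by_gas = (P₁V₁ − P₂V₂)/(γ−1).
W_by = (372000×0.0129 − 33900×0.0714) / (2/5) = 5946 J.
W_on_gas = −W_by = -5946 J.

W ≈ -5.95 kJ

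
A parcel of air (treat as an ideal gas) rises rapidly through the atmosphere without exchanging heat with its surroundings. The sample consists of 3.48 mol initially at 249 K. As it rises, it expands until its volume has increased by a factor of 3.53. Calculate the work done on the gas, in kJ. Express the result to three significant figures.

W ≈ -7.14 kJ

For a reversible adiabat TV^(γ−1) is constant, so T₂ = T₁ (V₁/V₂)^(γ−1).
γ = 7/5 for a diatomic ideal gas, so γ−1 = 2/5.
T₂ = 249 × (1/3.53)^(2/5) = 150.3 K.
Q = 0, so ΔU = W_on_gas = nCᵥΔT with Cᵥ = R/(γ−1) = 20.79 J/(mol·K).
ΔU = 3.48 × 20.79 × (150.3 − 249) = -7136 J.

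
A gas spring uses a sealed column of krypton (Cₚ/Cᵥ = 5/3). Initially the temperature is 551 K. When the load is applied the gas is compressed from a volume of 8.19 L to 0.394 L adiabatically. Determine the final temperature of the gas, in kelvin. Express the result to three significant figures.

For a reversible adiabat TV^(γ−1) is constant, so T₂ = T₁ (V₁/V₂)^(γ−1).
T₂ = 551 × (8.19/0.394)^(2/3) = 4166 K.

T₂ ≈ 4170 K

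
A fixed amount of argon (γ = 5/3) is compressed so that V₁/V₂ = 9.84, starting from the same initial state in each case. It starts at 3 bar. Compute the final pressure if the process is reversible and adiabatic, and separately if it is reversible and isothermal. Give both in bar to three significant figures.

adiabatic: 136 bar; isothermal: 29.5 bar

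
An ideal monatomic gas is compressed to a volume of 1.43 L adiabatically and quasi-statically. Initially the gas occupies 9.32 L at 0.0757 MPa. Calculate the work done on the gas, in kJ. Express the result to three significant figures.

W ≈ 2.63 kJ

γ = 5/3 for a monatomic ideal gas.
P₂ = P₁(V₁/V₂)^γ = 0.0757×(9.32/1.43)^(5/3) = 1.721 MPa.
For a reversible adiabat, W_by_gas = (P₁V₁ − P₂V₂)/(γ−1).
W_by = (75700×0.00932 − 1.721×10^6×0.00143) / (2/3) = -2634 J.
W_on_gas = −W_by = 2634 J.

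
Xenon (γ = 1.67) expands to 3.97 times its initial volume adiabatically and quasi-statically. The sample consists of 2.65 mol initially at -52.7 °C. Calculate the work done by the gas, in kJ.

W ≈ 4.37 kJ

Adiabatic: T₁V₁^(γ−1) = T₂V₂^(γ−1) ⇒ T₂ = T₁ (V₁/V₂)^(γ−1).
T₁ = -52.7 °C = 220.4 K.
T₂ = 220.4 × (1/3.97)^(0.67) = 87.52 K.
Q = 0, so ΔU = W_on_gas = nCᵥΔT with Cᵥ = R/(γ−1) = 12.41 J/(mol·K).
ΔU = 2.65 × 12.41 × (87.52 − 220.4) = -4371 J.
Work done by the gas = −ΔU = 4371 J.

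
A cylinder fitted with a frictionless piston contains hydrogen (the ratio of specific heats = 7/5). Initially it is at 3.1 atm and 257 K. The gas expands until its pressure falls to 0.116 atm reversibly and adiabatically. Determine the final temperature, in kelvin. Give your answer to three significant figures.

T₂ ≈ 101 K

Adiabatic: T₂/T₁ = (P₂/P₁)^((γ−1)/γ).
T₂ = 257 × (0.116/3.1)^(2/7) = 100.5 K.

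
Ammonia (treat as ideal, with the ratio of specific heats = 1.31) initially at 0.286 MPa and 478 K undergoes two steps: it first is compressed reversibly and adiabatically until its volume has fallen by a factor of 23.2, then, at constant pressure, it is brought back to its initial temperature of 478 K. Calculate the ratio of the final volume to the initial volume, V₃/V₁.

Adiabatic step: V₂/V₁ = 0.0431; T₂ = T₁·23.2^(0.31) = 1267 K.
Isobaric step: V₃/V₂ = T₃/T₂ = 478/1267.
V₃/V₁ = (V₂/V₁)(V₃/V₂) = 0.0431 × (478/1267) = 0.01626.

V₃/V₁ ≈ 0.0163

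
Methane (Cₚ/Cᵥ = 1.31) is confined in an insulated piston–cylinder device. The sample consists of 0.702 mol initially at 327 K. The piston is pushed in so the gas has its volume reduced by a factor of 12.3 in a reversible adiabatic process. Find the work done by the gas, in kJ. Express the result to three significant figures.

W ≈ -7.25 kJ

For a reversible adiabat TV^(γ−1) is constant, so T₂ = T₁ (V₁/V₂)^(γ−1).
T₂ = 327 × 12.3^(0.31) = 711.9 K.
Q = 0, so ΔU = W_on_gas = nCᵥΔT with Cᵥ = R/(γ−1) = 26.82 J/(mol·K).
ΔU = 0.702 × 26.82 × (711.9 − 327) = 7247 J.
Work done by the gas = −ΔU = -7247 J.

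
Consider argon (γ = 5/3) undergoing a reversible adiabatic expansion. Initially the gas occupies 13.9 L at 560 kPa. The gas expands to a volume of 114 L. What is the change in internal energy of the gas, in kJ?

ΔU ≈ -8.80 kJ

P₂ = P₁(V₁/V₂)^γ = 560×(13.9/114)^(5/3) = 16.79 kPa.
For a reversible adiabat, W_by_gas = (P₁V₁ − P₂V₂)/(γ−1).
W_by = (560000×0.0139 − 16790×0.114) / (2/3) = 8805 J.
Q = 0 ⇒ ΔU = −W_by = -8805 J.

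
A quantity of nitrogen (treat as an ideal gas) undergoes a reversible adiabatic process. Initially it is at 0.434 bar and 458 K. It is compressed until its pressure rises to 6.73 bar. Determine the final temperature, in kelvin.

T₂ ≈ 1000 K

Along an adiabat T P^((1−γ)/γ) is constant, so T₂ = T₁ (P₂/P₁)^((γ−1)/γ).
For a diatomic ideal gas γ = 7/5, so (γ−1)/γ = 2/7.
T₂ = 458 × (6.73/0.434)^(2/7) = 1002 K.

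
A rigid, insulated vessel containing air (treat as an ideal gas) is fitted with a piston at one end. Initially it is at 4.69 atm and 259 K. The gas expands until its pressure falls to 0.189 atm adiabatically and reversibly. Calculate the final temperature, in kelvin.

T₂ ≈ 103 K

Along an adiabat T P^((1−γ)/γ) is constant, so T₂ = T₁ (P₂/P₁)^((γ−1)/γ).
For a diatomic ideal gas γ = 7/5, so (γ−1)/γ = 2/7.
T₂ = 259 × (0.189/4.69)^(2/7) = 103.5 K.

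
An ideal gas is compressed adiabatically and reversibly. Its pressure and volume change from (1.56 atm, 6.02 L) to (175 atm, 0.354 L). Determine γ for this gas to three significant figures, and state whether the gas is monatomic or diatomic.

γ ≈ 1.67; monatomic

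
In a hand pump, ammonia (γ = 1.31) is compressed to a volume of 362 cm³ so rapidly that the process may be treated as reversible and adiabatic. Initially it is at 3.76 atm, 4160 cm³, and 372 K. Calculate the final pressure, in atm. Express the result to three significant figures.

Since PV^γ is constant along a reversible adiabat, P₂ = P₁ (V₁/V₂)^γ.
P₂ = 3.76 × (4160/362)^(1.31) = 92.11 atm.

P₂ ≈ 92.1 atm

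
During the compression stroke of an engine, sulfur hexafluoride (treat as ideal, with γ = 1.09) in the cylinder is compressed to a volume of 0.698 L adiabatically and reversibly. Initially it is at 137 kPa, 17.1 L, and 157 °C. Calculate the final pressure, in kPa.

Since PV^γ is constant along a reversible adiabat, P₂ = P₁ (V₁/V₂)^γ.
P₂ = 137 × (17.1/0.698)^(1.09) = 4476 kPa.

P₂ ≈ 4480 kPa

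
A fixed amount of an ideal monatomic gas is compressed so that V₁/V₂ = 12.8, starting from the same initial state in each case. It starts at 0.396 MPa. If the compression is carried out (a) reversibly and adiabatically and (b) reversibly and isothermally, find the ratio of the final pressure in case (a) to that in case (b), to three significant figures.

P_adiabatic / P_isothermal ≈ 5.47

For a monatomic ideal gas γ = 5/3.
Isothermal: P_b = P₁(V₁/V₂) = 0.396×12.8.
Adiabatic: P_a = P₁(V₁/V₂)^γ = 0.396×12.8^(5/3).
P_a/P_b = (V₁/V₂)^(γ−1) = 12.8^(2/3) = 5.472.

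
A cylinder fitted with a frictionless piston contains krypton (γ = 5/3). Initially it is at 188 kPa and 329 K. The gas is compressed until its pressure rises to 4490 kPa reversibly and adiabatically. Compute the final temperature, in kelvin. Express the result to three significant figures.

Adiabatic: T₂/T₁ = (P₂/P₁)^((γ−1)/γ).
T₂ = 329 × (4490/188)^(2/5) = 1171 K.

T₂ ≈ 1170 K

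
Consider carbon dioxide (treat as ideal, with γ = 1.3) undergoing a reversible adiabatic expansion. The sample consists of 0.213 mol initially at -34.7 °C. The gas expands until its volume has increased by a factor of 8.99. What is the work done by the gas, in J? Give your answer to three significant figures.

Adiabatic: T₁V₁^(γ−1) = T₂V₂^(γ−1) ⇒ T₂ = T₁ (V₁/V₂)^(γ−1).
T₁ = -34.7 °C = 238.4 K.
T₂ = 238.4 × (1/8.99)^(0.3) = 123.4 K.
Q = 0, so ΔU = W_on_gas = nCᵥΔT with Cᵥ = R/(γ−1) = 27.71 J/(mol·K).
ΔU = 0.213 × 27.71 × (123.4 − 238.4) = -679.2 J.
Work done by the gas = −ΔU = 679.2 J.

W ≈ 679 J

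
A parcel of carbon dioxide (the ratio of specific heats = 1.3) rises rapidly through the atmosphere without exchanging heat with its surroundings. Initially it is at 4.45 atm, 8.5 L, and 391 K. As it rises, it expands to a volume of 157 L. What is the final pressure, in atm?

Adiabatic: P₁V₁^γ = P₂V₂^γ ⇒ P₂ = P₁ (V₁/V₂)^γ.
P₂ = 4.45 × (8.5/157)^(1.3) = 0.1004 atm.

P₂ ≈ 0.100 atm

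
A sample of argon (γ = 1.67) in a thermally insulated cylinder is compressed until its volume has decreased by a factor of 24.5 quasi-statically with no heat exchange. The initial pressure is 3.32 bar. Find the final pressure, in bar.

P₂ ≈ 693 bar

Since PV^γ is constant along a reversible adiabat, P₂ = P₁ (V₁/V₂)^γ.
P₂ = 3.32 × 24.5^(1.67) = 693.5 bar.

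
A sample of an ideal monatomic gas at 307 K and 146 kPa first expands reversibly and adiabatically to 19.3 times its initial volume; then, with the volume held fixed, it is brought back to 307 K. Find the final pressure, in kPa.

For a monatomic ideal gas γ = 5/3.
Adiabatic step (PV^γ = const): P₂ = 146×(1/19.3)^(5/3) = 1.051 kPa; T₂ = 307×(1/19.3)^(2/3) = 42.67 K.
Isochoric: P₃ = P₂(T₃/T₂) = 1.051 × (307/42.67) = 7.565 kPa.

P₃ ≈ 7.56 kPa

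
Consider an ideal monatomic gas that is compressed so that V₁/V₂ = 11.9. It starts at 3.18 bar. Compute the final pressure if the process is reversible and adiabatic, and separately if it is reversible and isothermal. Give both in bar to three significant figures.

adiabatic: 197 bar; isothermal: 37.8 bar

For a monatomic ideal gas γ = 5/3.
Isothermal: P₂ = P₁(V₁/V₂) = 3.18×11.9 = 37.84 bar.
Adiabatic: P₂ = P₁(V₁/V₂)^γ = 3.18×11.9^(5/3) = 197.2 bar.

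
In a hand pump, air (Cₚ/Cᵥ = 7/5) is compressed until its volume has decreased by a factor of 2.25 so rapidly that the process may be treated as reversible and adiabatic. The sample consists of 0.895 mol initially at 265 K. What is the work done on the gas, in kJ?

Adiabatic: T₁V₁^(γ−1) = T₂V₂^(γ−1) ⇒ T₂ = T₁ (V₁/V₂)^(γ−1).
T₂ = 265 × 2.25^(2/5) = 366.5 K.
Q = 0, so ΔU = W_on_gas = nCᵥΔT with Cᵥ = R/(γ−1) = 20.79 J/(mol·K).
ΔU = 0.895 × 20.79 × (366.5 − 265) = 1889 J.

W ≈ 1.89 kJ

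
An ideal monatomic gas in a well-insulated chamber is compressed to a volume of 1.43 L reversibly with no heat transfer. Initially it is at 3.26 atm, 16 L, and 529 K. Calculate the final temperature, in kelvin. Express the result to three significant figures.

For a reversible adiabat TV^(γ−1) is constant, so T₂ = T₁ (V₁/V₂)^(γ−1).
γ = 5/3 for a monatomic ideal gas.
T₂ = 529 × (16/1.43)^(2/3) = 2646 K.

T₂ ≈ 2650 K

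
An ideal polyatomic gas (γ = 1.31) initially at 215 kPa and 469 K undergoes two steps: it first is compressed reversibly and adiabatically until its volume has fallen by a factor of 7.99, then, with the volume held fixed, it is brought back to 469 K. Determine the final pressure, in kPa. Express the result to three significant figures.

P₃ ≈ 1720 kPa

Adiabatic step (PV^γ = const): P₂ = 215×7.99^(1.31) = 3272 kPa; T₂ = 469×7.99^(0.31) = 893.2 K.
Isochoric: P₃ = P₂(T₃/T₂) = 3272 × (469/893.2) = 1718 kPa.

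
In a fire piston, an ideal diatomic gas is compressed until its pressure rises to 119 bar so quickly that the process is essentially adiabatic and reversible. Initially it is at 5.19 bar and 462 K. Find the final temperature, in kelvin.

T₂ ≈ 1130 K

Along an adiabat T P^((1−γ)/γ) is constant, so T₂ = T₁ (P₂/P₁)^((γ−1)/γ).
For a diatomic ideal gas γ = 7/5, so (γ−1)/γ = 2/7.
T₂ = 462 × (119/5.19)^(2/7) = 1131 K.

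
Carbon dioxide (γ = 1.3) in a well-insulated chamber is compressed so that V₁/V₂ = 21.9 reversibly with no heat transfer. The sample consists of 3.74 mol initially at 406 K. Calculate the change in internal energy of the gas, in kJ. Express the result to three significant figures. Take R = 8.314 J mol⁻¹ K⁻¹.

For a reversible adiabat TV^(γ−1) is constant, so T₂ = T₁ (V₁/V₂)^(γ−1).
T₂ = 406 × 21.9^(0.3) = 1025 K.
Q = 0, so ΔU = W_on_gas = nCᵥΔT with Cᵥ = R/(γ−1) = 27.71 J/(mol·K).
ΔU = 3.74 × 27.71 × (1025 − 406) = 64140 J.

ΔU ≈ 64.1 kJ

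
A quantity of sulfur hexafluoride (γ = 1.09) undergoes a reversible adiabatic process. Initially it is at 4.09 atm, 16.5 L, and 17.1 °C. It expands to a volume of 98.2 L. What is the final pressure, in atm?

P₂ ≈ 0.585 atm

Adiabatic: P₁V₁^γ = P₂V₂^γ ⇒ P₂ = P₁ (V₁/V₂)^γ.
P₂ = 4.09 × (16.5/98.2)^(1.09) = 0.5853 atm.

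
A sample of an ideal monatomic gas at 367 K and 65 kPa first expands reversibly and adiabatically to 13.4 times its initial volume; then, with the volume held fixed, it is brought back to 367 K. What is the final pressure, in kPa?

P₃ ≈ 4.85 kPa

For a monatomic ideal gas γ = 5/3.
Adiabatic step (PV^γ = const): P₂ = 65×(1/13.4)^(5/3) = 0.8598 kPa; T₂ = 367×(1/13.4)^(2/3) = 65.05 K.
Isochoric: P₃ = P₂(T₃/T₂) = 0.8598 × (367/65.05) = 4.851 kPa.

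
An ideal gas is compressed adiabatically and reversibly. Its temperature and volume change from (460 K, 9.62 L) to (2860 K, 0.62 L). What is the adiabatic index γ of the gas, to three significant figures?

γ ≈ 1.67

TV^(γ−1) = const ⇒ γ − 1 = ln(T₂/T₁) / ln(V₁/V₂).
γ = 1 + ln(2860/460) / ln(9.62/0.62) = 1.666.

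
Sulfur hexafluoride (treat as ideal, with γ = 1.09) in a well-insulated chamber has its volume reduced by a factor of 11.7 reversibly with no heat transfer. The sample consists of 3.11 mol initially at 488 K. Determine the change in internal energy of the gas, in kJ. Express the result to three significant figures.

ΔU ≈ 34.7 kJ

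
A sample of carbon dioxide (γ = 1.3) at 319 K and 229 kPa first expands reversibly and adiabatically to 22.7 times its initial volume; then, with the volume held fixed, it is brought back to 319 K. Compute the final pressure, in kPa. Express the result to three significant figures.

P₃ ≈ 10.1 kPa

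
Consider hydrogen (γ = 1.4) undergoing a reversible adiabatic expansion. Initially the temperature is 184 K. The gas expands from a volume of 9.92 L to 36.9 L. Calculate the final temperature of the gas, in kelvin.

Adiabatic: T₁V₁^(γ−1) = T₂V₂^(γ−1) ⇒ T₂ = T₁ (V₁/V₂)^(γ−1).
T₂ = 184 × (9.92/36.9)^(0.4) = 108.8 K.

T₂ ≈ 109 K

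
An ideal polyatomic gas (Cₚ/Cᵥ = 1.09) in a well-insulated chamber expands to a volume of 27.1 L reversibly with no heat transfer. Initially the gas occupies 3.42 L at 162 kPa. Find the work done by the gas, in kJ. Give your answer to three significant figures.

W ≈ 1.05 kJ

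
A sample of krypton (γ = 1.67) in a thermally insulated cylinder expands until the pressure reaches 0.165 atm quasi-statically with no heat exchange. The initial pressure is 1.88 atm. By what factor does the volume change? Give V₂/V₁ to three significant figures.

V₂/V₁ ≈ 4.29

From PV^γ = const, V₂/V₁ = (P₁/P₂)^(1/γ).
V₂/V₁ = (1.88/0.165)^(0.599) = 4.293.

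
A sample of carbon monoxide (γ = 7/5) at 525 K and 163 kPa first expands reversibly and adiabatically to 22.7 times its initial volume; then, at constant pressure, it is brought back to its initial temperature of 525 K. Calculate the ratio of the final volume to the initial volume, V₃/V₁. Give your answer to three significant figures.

Adiabatic step: V₂/V₁ = 22.7; T₂ = T₁·(1/22.7)^(2/5) = 150.6 K.
Isobaric step: V₃/V₂ = T₃/T₂ = 525/150.6.
V₃/V₁ = (V₂/V₁)(V₃/V₂) = 22.7 × (525/150.6) = 79.15.

V₃/V₁ ≈ 79.1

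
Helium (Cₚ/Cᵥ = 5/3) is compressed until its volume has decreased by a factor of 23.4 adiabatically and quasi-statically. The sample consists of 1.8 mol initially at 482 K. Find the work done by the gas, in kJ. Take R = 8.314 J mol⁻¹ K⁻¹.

W ≈ -77.7 kJ

Adiabatic: T₁V₁^(γ−1) = T₂V₂^(γ−1) ⇒ T₂ = T₁ (V₁/V₂)^(γ−1).
T₂ = 482 × 23.4^(2/3) = 3943 K.
Q = 0, so ΔU = W_on_gas = nCᵥΔT with Cᵥ = R/(γ−1) = 12.47 J/(mol·K).
ΔU = 1.8 × 12.47 × (3943 − 482) = 77700 J.
Work done by the gas = −ΔU = -77700 J.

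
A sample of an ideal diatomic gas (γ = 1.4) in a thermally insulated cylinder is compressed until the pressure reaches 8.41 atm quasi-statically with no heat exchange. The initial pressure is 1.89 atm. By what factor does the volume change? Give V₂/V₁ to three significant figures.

V₂/V₁ ≈ 0.344

From PV^γ = const, V₂/V₁ = (P₁/P₂)^(1/γ).
V₂/V₁ = (1.89/8.41)^(0.714) = 0.3443.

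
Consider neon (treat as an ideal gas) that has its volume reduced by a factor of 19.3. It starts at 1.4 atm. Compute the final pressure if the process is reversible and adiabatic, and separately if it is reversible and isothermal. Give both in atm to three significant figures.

For a monatomic ideal gas γ = 5/3.
Isothermal: P₂ = P₁(V₁/V₂) = 1.4×19.3 = 27.02 atm.
Adiabatic: P₂ = P₁(V₁/V₂)^γ = 1.4×19.3^(5/3) = 194.4 atm.

adiabatic: 194 atm; isothermal: 27.0 atm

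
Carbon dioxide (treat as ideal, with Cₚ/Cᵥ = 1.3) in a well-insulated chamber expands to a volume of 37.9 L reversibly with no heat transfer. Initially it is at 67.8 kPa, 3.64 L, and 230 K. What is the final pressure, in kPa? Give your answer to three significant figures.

Since PV^γ is constant along a reversible adiabat, P₂ = P₁ (V₁/V₂)^γ.
P₂ = 67.8 × (3.64/37.9)^(1.3) = 3.224 kPa.

P₂ ≈ 3.22 kPa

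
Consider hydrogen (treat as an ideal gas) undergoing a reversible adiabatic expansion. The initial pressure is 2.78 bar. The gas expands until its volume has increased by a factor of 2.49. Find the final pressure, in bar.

P₂ ≈ 0.775 bar

Since PV^γ is constant along a reversible adiabat, P₂ = P₁ (V₁/V₂)^γ.
For a diatomic ideal gas γ = 7/5.
P₂ = 2.78 × (1/2.49)^(7/5) = 0.7751 bar.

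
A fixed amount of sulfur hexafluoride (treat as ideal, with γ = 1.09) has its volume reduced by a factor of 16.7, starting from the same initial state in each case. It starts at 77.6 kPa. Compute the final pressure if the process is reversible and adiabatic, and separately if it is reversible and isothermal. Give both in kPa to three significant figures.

adiabatic: 1670 kPa; isothermal: 1300 kPa

Isothermal: P₂ = P₁(V₁/V₂) = 77.6×16.7 = 1296 kPa.
Adiabatic: P₂ = P₁(V₁/V₂)^γ = 77.6×16.7^(1.09) = 1670 kPa.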